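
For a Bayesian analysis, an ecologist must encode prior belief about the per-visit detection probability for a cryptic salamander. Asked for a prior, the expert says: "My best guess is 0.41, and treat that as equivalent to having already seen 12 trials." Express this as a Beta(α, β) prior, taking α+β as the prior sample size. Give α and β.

Under the effective-sample-size interpretation, Beta(α, β) has prior mean α/(α+β) and prior sample size α+β.
So α+β = 12 and α/(α+β) = 0.41, giving α = 0.41·12 = 4.92 and β = 12 − 4.92 = 7.08.

α = 4.92, β = 7.08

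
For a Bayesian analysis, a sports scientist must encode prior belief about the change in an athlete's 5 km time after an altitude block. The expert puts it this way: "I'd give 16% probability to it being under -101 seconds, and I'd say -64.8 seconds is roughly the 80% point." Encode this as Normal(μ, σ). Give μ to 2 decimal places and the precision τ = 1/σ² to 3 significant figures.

μ = -81.39, τ = 0.00257

For Normal(μ,σ), the p-quantile is μ + z_p·σ. Here z_{0.16} = -0.9945, z_{0.8} = 0.8416.
So -101 = μ − 0.9945σ and -64.8 = μ + 0.8416σ.
Subtracting: σ = (-64.8 − -101)/(0.8416 − (-0.9945)) = 19.72.
Then μ = -101 − (-0.9945)·19.72 = -81.39.
Precision τ = 1/σ² = 1/19.72² = 0.00257.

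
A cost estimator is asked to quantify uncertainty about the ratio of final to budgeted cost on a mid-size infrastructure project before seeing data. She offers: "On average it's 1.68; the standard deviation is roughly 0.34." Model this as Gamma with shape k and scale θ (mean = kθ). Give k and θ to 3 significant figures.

For Gamma(k, scale θ): mean = kθ, variance = kθ², so CV = 1/√k.
CV = SD/mean = 0.34/1.68 = 0.2024, hence k = 1/CV² = 24.4.
Then θ = mean/k = 1.68/24.4 = 0.0688.

k ≈ 24.4, θ ≈ 0.0688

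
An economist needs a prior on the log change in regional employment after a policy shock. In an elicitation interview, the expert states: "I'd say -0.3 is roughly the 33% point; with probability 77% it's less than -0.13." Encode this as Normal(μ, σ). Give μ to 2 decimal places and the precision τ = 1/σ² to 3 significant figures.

For Normal(μ,σ), the p-quantile is μ + z_p·σ. Here z_{0.33} = -0.4399, z_{0.77} = 0.7388.
So -0.3 = μ − 0.4399σ and -0.13 = μ + 0.7388σ.
Subtracting: σ = (-0.13 − -0.3)/(0.7388 − (-0.4399)) = 0.14.
Then μ = -0.3 − (-0.4399)·0.14 = -0.24.
Precision τ = 1/σ² = 1/0.1442² = 48.1.

μ = -0.24, τ = 48.1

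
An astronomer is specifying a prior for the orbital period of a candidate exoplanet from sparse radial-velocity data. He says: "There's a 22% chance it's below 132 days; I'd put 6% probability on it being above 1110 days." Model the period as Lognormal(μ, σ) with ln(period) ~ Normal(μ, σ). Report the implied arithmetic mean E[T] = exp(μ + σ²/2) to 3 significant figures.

E[T] ≈ 407 days

If T ~ Lognormal(μ,σ) then ln T ~ Normal(μ,σ), so the p-quantile of ln T is μ + z_p·σ.
ln(132) = 4.883 and ln(1110) = 7.012; z_{0.22} = -0.7722, z_{0.94} = 1.555.
σ = (7.012 − 4.883)/(1.555 − (-0.7722)) = 0.915.
μ = 4.883 − (-0.7722)·0.915 = 5.589.
E[T] = exp(μ + σ²/2) = exp(5.589 + 0.4187) = 407 days.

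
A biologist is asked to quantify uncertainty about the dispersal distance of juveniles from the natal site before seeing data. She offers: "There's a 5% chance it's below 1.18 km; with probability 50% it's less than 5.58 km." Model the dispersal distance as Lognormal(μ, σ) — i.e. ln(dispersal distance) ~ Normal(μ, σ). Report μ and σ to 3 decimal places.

If T ~ Lognormal(μ,σ) then ln T ~ Normal(μ,σ), so the p-quantile of ln T is μ + z_p·σ.
ln(1.18) = 0.1655 and ln(5.58) = 1.719; z_{0.05} = -1.645, z_{0.5} = 0.
σ = (1.719 − 0.1655)/(0 − (-1.645)) = 0.945.
μ = 0.1655 − (-1.645)·0.945 = 1.719.

μ ≈ 1.719, σ ≈ 0.945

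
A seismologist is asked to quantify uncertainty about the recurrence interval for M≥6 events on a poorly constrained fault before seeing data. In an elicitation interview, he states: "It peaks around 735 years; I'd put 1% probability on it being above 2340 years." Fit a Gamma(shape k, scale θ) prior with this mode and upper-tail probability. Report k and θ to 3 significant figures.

k ≈ 4.31, θ ≈ 222

Gamma(k,θ) with k>1 has mode (k−1)θ, so θ = 735/(k−1).
Need P(X < 2340) = 0.99 with θ tied to k this way. Start at k = 2, θ = 735: P(X<2340) ≈ 0.827.
Too low — raise k to concentrate. Iterating converges to k ≈ 4.31.
Then θ = 735/(4.31−1) ≈ 222.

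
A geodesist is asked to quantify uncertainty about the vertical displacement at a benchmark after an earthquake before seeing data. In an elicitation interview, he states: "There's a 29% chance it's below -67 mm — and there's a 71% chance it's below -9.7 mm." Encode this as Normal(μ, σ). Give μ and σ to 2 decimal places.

The p-quantile of Normal(μ,σ) is μ + z_p·σ, with z_{0.29} = -0.5534 and z_{0.71} = 0.5534.
Eliminate σ: μ = (z₂·x₁ − z₁·x₂)/(z₂ − z₁) = (0.5534·-67 − (-0.5534)·-9.7)/1.107 = -38.35.
Then σ = (x₂ − x₁)/(z₂ − z₁) = (-9.7 − -67)/1.107 = 51.77.

μ = -38.35, σ = 51.77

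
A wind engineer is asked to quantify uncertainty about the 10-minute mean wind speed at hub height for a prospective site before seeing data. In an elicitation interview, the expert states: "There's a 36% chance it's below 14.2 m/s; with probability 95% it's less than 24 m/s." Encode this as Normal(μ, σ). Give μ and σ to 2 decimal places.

μ = 15.95, σ = 4.89

For Normal(μ,σ), the p-quantile is μ + z_p·σ. Here z_{0.36} = -0.3585, z_{0.95} = 1.645.
So 14.2 = μ − 0.3585σ and 24 = μ + 1.645σ.
Subtracting: σ = (24 − 14.2)/(1.645 − (-0.3585)) = 4.89.
Then μ = 14.2 − (-0.3585)·4.89 = 15.95.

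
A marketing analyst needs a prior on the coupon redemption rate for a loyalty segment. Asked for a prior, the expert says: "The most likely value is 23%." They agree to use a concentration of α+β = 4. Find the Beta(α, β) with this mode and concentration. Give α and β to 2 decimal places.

α = 1.46, β = 2.54

For α,β > 1 the Beta mode is (α−1)/(α+β−2). With α+β = 4, the mode is (α−1)/2.
Set (α−1)/2 = 0.23 → α = 1 + 0.23·2 = 1.46.
β = 4 − α = 2.54.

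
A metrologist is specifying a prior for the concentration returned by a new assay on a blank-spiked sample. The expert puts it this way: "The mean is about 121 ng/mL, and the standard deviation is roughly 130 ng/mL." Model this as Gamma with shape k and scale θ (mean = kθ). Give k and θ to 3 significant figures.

k ≈ 0.866, θ ≈ 140

For Gamma(k, scale θ): mean = kθ, variance = kθ², so CV = 1/√k.
CV = SD/mean = 130/121 = 1.074, hence k = 1/CV² = 0.866.
Then θ = mean/k = 121/0.866 = 140.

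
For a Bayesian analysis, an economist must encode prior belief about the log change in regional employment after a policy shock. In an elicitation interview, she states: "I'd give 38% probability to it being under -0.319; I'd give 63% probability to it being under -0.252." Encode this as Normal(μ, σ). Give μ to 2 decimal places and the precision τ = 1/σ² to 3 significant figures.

μ = -0.29, τ = 90.5

For Normal(μ,σ), the p-quantile is μ + z_p·σ. Here z_{0.38} = -0.3055, z_{0.63} = 0.3319.
So -0.319 = μ − 0.3055σ and -0.252 = μ + 0.3319σ.
Subtracting: σ = (-0.252 − -0.319)/(0.3319 − (-0.3055)) = 0.11.
Then μ = -0.319 − (-0.3055)·0.11 = -0.29.
Precision τ = 1/σ² = 1/0.1051² = 90.5.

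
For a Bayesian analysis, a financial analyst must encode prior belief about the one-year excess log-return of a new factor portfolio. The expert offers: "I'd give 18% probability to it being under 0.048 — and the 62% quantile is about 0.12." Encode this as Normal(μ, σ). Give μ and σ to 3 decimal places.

μ = 0.102, σ = 0.059

The p-quantile of Normal(μ,σ) is μ + z_p·σ, with z_{0.18} = -0.9154 and z_{0.62} = 0.3055.
Eliminate σ: μ = (z₂·x₁ − z₁·x₂)/(z₂ − z₁) = (0.3055·0.048 − (-0.9154)·0.12)/1.221 = 0.102.
Then σ = (x₂ − x₁)/(z₂ − z₁) = (0.12 − 0.048)/1.221 = 0.059.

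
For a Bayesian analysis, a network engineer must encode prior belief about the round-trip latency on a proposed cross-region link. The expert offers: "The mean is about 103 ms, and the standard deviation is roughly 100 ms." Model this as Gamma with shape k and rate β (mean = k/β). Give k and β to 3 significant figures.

k ≈ 1.06, β ≈ 0.0103

For Gamma(k, rate β): mean = k/β, variance = k/β², so CV = 1/√k.
CV = SD/mean = 100/103 = 0.9709, hence k = 1/CV² = 1.06.
Then β = k/mean = 1.06/103 = 0.0103.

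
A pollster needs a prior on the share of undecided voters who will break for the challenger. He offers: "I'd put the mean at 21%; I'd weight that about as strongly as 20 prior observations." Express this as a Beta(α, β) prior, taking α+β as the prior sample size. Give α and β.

Under the effective-sample-size interpretation, Beta(α, β) has prior mean α/(α+β) and prior sample size α+β.
So α+β = 20 and α/(α+β) = 0.21, giving α = 0.21·20 = 4.2 and β = 20 − 4.2 = 15.8.

α = 4.2, β = 15.8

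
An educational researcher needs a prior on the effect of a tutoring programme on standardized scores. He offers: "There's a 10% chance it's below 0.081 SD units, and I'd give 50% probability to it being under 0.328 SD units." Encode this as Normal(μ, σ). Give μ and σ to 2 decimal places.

The p-quantile of Normal(μ,σ) is μ + z_p·σ, with z_{0.1} = -1.282 and z_{0.5} = 0.
Eliminate σ: μ = (z₂·x₁ − z₁·x₂)/(z₂ − z₁) = (0·0.081 − (-1.282)·0.328)/1.282 = 0.33.
Then σ = (x₂ − x₁)/(z₂ − z₁) = (0.328 − 0.081)/1.282 = 0.19.

μ = 0.33, σ = 0.19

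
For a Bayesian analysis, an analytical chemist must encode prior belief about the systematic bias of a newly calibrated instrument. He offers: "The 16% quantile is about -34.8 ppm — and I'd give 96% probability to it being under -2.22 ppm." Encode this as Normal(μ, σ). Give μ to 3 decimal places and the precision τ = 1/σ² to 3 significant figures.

μ = -22.998, τ = 0.0071

For Normal(μ,σ), the p-quantile is μ + z_p·σ. Here z_{0.16} = -0.9945, z_{0.96} = 1.751.
So -34.8 = μ − 0.9945σ and -2.22 = μ + 1.751σ.
Subtracting: σ = (-2.22 − -34.8)/(1.751 − (-0.9945)) = 11.868.
Then μ = -34.8 − (-0.9945)·11.868 = -22.998.
Precision τ = 1/σ² = 1/11.87² = 0.0071.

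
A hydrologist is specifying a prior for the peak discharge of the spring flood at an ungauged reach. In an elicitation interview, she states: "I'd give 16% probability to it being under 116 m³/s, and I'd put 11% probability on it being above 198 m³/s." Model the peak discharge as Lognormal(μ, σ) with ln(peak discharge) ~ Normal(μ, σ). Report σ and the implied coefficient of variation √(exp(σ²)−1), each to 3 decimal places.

If T ~ Lognormal(μ,σ) then ln T ~ Normal(μ,σ), so the p-quantile of ln T is μ + z_p·σ.
ln(116) = 4.754 and ln(198) = 5.288; z_{0.16} = -0.9945, z_{0.89} = 1.227.
σ = (5.288 − 4.754)/(1.227 − (-0.9945)) = 0.241.
μ = 4.754 − (-0.9945)·0.241 = 4.993.
CV = √(exp(σ²)−1) = √(exp(0.0580)−1) = 0.244.

σ ≈ 0.241, CV ≈ 0.244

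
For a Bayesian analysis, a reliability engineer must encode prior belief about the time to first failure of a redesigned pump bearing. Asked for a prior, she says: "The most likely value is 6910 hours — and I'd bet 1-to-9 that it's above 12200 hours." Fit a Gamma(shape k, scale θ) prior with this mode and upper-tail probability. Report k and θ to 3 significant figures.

Gamma(k,θ) with k>1 has mode (k−1)θ, so θ = 6910/(k−1).
Need P(X < 12200) = 0.9 with θ tied to k this way. Start at k = 2, θ = 6910: P(X<12200) ≈ 0.527.
Too low — raise k to concentrate. Iterating converges to k ≈ 6.88.
Then θ = 6910/(6.88−1) ≈ 1170.

k ≈ 6.88, θ ≈ 1170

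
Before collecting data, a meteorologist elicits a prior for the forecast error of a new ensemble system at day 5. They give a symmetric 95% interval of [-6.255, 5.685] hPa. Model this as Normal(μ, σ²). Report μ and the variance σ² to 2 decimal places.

A symmetric 95% interval runs μ ± z·σ with z = 1.96.
Half-width = 5.97, so σ = 5.97/1.96 = 3.046 and σ² = 9.28.
μ is the interval midpoint, -0.28.

μ = -0.28, σ² = 9.28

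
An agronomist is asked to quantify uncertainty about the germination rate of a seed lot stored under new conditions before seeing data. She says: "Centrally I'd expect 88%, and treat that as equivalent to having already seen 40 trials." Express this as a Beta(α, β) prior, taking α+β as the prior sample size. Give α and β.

α = 35.2, β = 4.8

Under the effective-sample-size interpretation, Beta(α, β) has prior mean α/(α+β) and prior sample size α+β.
So α+β = 40 and α/(α+β) = 0.88, giving α = 0.88·40 = 35.2 and β = 40 − 35.2 = 4.8.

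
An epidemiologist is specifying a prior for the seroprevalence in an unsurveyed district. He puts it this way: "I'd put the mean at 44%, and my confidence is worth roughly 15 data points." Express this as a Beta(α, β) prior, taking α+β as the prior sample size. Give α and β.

Under the effective-sample-size interpretation, Beta(α, β) has prior mean α/(α+β) and prior sample size α+β.
So α+β = 15 and α/(α+β) = 0.44, giving α = 0.44·15 = 6.6 and β = 15 − 6.6 = 8.4.

α = 6.6, β = 8.4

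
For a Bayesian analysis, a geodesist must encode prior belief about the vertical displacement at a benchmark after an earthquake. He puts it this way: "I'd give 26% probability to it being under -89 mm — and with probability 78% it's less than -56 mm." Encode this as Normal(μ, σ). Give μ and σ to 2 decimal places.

For Normal(μ,σ), the p-quantile is μ + z_p·σ. Here z_{0.26} = -0.6433, z_{0.78} = 0.7722.
So -89 = μ − 0.6433σ and -56 = μ + 0.7722σ.
Subtracting: σ = (-56 − -89)/(0.7722 − (-0.6433)) = 23.31.
Then μ = -89 − (-0.6433)·23.31 = -74.00.

μ = -74.00, σ = 23.31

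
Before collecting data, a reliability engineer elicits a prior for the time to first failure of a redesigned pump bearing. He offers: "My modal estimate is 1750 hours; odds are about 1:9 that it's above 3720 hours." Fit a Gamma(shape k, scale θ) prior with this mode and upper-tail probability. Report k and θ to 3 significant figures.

k ≈ 4.38, θ ≈ 518

Gamma(k,θ) with k>1 has mode (k−1)θ, so θ = 1750/(k−1).
Need P(X < 3720) = 0.9 with θ tied to k this way. Start at k = 2, θ = 1750: P(X<3720) ≈ 0.627.
Too low — raise k to concentrate. Iterating converges to k ≈ 4.38.
Then θ = 1750/(4.38−1) ≈ 518.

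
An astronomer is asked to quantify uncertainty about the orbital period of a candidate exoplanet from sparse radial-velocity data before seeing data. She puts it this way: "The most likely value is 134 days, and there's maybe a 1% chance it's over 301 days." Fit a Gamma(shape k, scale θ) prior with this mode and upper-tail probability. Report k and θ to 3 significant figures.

Gamma(k,θ) with k>1 has mode (k−1)θ, so θ = 134/(k−1).
Need P(X < 301) = 0.99 with θ tied to k this way. Start at k = 2, θ = 134: P(X<301) ≈ 0.657.
Too low — raise k to concentrate. Iterating converges to k ≈ 8.33.
Then θ = 134/(8.33−1) ≈ 18.3.

k ≈ 8.33, θ ≈ 18.3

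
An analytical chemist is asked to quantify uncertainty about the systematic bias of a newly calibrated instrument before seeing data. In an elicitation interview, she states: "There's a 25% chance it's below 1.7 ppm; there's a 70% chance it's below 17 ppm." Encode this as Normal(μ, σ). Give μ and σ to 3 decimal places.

For Normal(μ,σ), the p-quantile is μ + z_p·σ. Here z_{0.25} = -0.6745, z_{0.7} = 0.5244.
So 1.7 = μ − 0.6745σ and 17 = μ + 0.5244σ.
Subtracting: σ = (17 − 1.7)/(0.5244 − (-0.6745)) = 12.762.
Then μ = 1.7 − (-0.6745)·12.762 = 10.308.

μ = 10.308, σ = 12.762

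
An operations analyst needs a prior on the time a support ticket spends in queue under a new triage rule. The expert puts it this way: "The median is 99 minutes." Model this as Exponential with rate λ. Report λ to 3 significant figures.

Exponential median = ln 2 / λ, so λ = ln 2 / 99.0 = 0.007.

λ ≈ 0.007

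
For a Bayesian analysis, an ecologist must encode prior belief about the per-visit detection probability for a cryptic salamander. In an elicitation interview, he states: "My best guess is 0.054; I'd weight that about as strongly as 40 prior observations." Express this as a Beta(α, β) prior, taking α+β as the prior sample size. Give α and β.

Under the effective-sample-size interpretation, Beta(α, β) has prior mean α/(α+β) and prior sample size α+β.
So α+β = 40 and α/(α+β) = 0.054, giving α = 0.054·40 = 2.16 and β = 40 − 2.16 = 37.84.

α = 2.16, β = 37.84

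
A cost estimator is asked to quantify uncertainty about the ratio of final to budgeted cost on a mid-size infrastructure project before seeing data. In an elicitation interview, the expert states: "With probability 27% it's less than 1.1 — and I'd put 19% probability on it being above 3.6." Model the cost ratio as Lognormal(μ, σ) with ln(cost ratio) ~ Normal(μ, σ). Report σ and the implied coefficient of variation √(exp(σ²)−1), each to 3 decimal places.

If T ~ Lognormal(μ,σ) then ln T ~ Normal(μ,σ), so the p-quantile of ln T is μ + z_p·σ.
ln(1.1) = 0.09531 and ln(3.6) = 1.281; z_{0.27} = -0.6128, z_{0.81} = 0.8779.
σ = (1.281 − 0.09531)/(0.8779 − (-0.6128)) = 0.795.
μ = 0.09531 − (-0.6128)·0.795 = 0.583.
CV = √(exp(σ²)−1) = √(exp(0.6326)−1) = 0.939.

σ ≈ 0.795, CV ≈ 0.939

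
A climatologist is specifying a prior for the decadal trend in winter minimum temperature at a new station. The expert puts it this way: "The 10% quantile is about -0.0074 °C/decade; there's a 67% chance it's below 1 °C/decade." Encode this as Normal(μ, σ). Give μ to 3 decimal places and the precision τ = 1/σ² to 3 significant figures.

The p-quantile of Normal(μ,σ) is μ + z_p·σ, with z_{0.1} = -1.282 and z_{0.67} = 0.4399.
Eliminate σ: μ = (z₂·x₁ − z₁·x₂)/(z₂ − z₁) = (0.4399·-0.0074 − (-1.282)·1)/1.721 = 0.743.
Then σ = (x₂ − x₁)/(z₂ − z₁) = (1 − -0.0074)/1.721 = 0.585.
Precision τ = 1/σ² = 1/0.5852² = 2.92.

μ = 0.743, τ = 2.92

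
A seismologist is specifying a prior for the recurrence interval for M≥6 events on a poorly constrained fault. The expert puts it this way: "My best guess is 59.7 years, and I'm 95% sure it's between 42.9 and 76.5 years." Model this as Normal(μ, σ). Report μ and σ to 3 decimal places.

A symmetric 95% interval runs μ ± z·σ with z = 1.96.
Half-width = 16.8, so σ = 16.8/1.96 = 8.572.
μ is the stated best guess, 59.700.

μ = 59.700, σ = 8.572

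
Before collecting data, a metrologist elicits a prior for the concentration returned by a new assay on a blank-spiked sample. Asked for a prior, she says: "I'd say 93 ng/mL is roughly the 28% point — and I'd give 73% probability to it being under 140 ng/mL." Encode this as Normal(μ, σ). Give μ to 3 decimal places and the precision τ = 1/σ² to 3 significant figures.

For Normal(μ,σ), the p-quantile is μ + z_p·σ. Here z_{0.28} = -0.5828, z_{0.73} = 0.6128.
So 93 = μ − 0.5828σ and 140 = μ + 0.6128σ.
Subtracting: σ = (140 − 93)/(0.6128 − (-0.5828)) = 39.309.
Then μ = 93 − (-0.5828)·39.309 = 115.911.
Precision τ = 1/σ² = 1/39.31² = 0.000647.

μ = 115.911, τ = 0.000647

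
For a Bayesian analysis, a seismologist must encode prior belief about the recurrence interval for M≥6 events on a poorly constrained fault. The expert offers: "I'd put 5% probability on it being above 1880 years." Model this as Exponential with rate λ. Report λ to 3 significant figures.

λ ≈ 0.00159

P(T > 1880.0) = e^(−λ·1880.0) = 0.05, so λ = −ln(0.05)/1880.0 = 0.00159.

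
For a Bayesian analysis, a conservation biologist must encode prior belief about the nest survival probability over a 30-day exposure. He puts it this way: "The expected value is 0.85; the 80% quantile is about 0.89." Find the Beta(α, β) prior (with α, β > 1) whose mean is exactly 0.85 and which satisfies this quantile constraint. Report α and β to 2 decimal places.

α ≈ 49.74, β ≈ 8.78

With mean 0.85 fixed, write α = 0.85s, β = 0.15s where s = α+β.
Need P(θ < 0.89) = 0.8 under Beta(0.85s, 0.15s). Normal approximation: (q−m)/√(m(1−m)/s) ≈ z_{0.8} = 0.842, so s ≈ 0.85·0.15·(0.842)²/(0.89−0.85)² = 56.4.
At s = 56.4: P(θ<0.89) ≈ 0.795. Adjusting to match 0.8 gives s ≈ 58.52.
So α = 0.85·58.52 ≈ 49.74, β = 0.15·58.52 ≈ 8.78.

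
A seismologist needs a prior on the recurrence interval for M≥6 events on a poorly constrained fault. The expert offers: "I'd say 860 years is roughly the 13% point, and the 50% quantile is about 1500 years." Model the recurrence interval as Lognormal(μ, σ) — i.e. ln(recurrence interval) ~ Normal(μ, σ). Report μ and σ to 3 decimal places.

If T ~ Lognormal(μ,σ) then ln T ~ Normal(μ,σ), so the p-quantile of ln T is μ + z_p·σ.
ln(860) = 6.757 and ln(1500) = 7.313; z_{0.13} = -1.126, z_{0.5} = 0.
σ = (7.313 − 6.757)/(0 − (-1.126)) = 0.494.
μ = 6.757 − (-1.126)·0.494 = 7.313.

μ ≈ 7.313, σ ≈ 0.494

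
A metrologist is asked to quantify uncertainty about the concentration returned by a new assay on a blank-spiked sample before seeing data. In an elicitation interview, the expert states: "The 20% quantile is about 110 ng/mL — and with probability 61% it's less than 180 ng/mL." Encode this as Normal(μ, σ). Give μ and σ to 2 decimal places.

μ = 162.56, σ = 62.45

The p-quantile of Normal(μ,σ) is μ + z_p·σ, with z_{0.2} = -0.8416 and z_{0.61} = 0.2793.
Eliminate σ: μ = (z₂·x₁ − z₁·x₂)/(z₂ − z₁) = (0.2793·110 − (-0.8416)·180)/1.121 = 162.56.
Then σ = (x₂ − x₁)/(z₂ − z₁) = (180 − 110)/1.121 = 62.45.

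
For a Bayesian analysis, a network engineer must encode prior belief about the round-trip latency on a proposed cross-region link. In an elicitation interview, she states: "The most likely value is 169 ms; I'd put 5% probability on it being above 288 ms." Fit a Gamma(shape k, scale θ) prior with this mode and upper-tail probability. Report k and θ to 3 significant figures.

Gamma(k,θ) with k>1 has mode (k−1)θ, so θ = 169/(k−1).
Need P(X < 288) = 0.95 with θ tied to k this way. Start at k = 2, θ = 169: P(X<288) ≈ 0.508.
Too low — raise k to concentrate. Iterating converges to k ≈ 10.8.
Then θ = 169/(10.8−1) ≈ 17.2.

k ≈ 10.8, θ ≈ 17.2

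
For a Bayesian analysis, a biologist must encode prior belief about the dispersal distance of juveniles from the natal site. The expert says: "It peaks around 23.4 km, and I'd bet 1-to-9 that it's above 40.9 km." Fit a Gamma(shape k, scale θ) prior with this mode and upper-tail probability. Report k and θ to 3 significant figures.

k ≈ 7.09, θ ≈ 3.84

Gamma(k,θ) with k>1 has mode (k−1)θ, so θ = 23.4/(k−1).
Need P(X < 40.9) = 0.9 with θ tied to k this way. Start at k = 2, θ = 23.4: P(X<40.9) ≈ 0.521.
Too low — raise k to concentrate. Iterating converges to k ≈ 7.09.
Then θ = 23.4/(7.09−1) ≈ 3.84.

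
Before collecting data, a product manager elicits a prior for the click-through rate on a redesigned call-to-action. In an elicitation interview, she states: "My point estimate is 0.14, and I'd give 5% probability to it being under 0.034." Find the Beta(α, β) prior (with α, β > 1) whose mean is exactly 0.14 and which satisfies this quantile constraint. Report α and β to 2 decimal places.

With mean 0.14 fixed, write α = 0.14s, β = 0.86s where s = α+β.
Need P(θ < 0.034) = 0.05 under Beta(0.14s, 0.86s). Normal approximation: (q−m)/√(m(1−m)/s) ≈ z_{0.05} = -1.64, so s ≈ 0.14·0.86·(-1.64)²/(0.034−0.14)² = 29.0.
At s = 29.0: P(θ<0.034) ≈ 0.013. Adjusting to match 0.05 gives s ≈ 17.36.
So α = 0.14·17.36 ≈ 2.43, β = 0.86·17.36 ≈ 14.93.

α ≈ 2.43, β ≈ 14.93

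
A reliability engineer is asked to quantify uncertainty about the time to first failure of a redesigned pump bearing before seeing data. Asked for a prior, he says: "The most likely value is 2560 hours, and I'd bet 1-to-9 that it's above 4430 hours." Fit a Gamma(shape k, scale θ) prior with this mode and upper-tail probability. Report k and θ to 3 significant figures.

k ≈ 7.31, θ ≈ 406

Gamma(k,θ) with k>1 has mode (k−1)θ, so θ = 2560/(k−1).
Need P(X < 4430) = 0.9 with θ tied to k this way. Start at k = 2, θ = 2560: P(X<4430) ≈ 0.516.
Too low — raise k to concentrate. Iterating converges to k ≈ 7.31.
Then θ = 2560/(7.31−1) ≈ 406.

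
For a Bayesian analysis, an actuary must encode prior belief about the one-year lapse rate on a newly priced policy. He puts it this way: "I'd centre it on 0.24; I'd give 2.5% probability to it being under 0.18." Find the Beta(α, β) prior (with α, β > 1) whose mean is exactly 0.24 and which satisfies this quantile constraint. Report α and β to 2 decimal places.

With mean 0.24 fixed, write α = 0.24s, β = 0.76s where s = α+β.
Need P(θ < 0.18) = 0.025 under Beta(0.24s, 0.76s). Normal approximation: (q−m)/√(m(1−m)/s) ≈ z_{0.025} = -1.96, so s ≈ 0.24·0.76·(-1.96)²/(0.18−0.24)² = 194.6.
At s = 194.6: P(θ<0.18) ≈ 0.019. Adjusting to match 0.025 gives s ≈ 175.99.
So α = 0.24·175.99 ≈ 42.24, β = 0.76·175.99 ≈ 133.75.

α ≈ 42.24, β ≈ 133.75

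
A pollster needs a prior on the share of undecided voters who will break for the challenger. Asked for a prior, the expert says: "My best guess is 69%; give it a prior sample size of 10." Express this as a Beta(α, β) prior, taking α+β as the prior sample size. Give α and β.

α = 6.9, β = 3.1

Under the effective-sample-size interpretation, Beta(α, β) has prior mean α/(α+β) and prior sample size α+β.
So α+β = 10 and α/(α+β) = 0.69, giving α = 0.69·10 = 6.9 and β = 10 − 6.9 = 3.1.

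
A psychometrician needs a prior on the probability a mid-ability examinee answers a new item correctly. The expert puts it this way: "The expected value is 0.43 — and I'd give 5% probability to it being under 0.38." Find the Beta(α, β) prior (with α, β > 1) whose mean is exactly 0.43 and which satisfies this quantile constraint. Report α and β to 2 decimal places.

α ≈ 112.30, β ≈ 148.86

With mean 0.43 fixed, write α = 0.43s, β = 0.57s where s = α+β.
Need P(θ < 0.38) = 0.05 under Beta(0.43s, 0.57s). Normal approximation: (q−m)/√(m(1−m)/s) ≈ z_{0.05} = -1.64, so s ≈ 0.43·0.57·(-1.64)²/(0.38−0.43)² = 265.3.
At s = 265.3: P(θ<0.38) ≈ 0.049. Adjusting to match 0.05 gives s ≈ 261.17.
So α = 0.43·261.17 ≈ 112.30, β = 0.57·261.17 ≈ 148.86.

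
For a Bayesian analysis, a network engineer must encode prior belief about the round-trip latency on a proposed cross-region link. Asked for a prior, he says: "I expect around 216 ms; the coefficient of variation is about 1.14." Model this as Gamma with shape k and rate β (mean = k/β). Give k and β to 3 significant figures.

For Gamma(k, rate β): mean = k/β, variance = k/β², so CV = 1/√k.
CV = 1.14, hence k = 1/CV² = 0.769.
Then β = k/mean = 0.769/216 = 0.00356.

k ≈ 0.769, β ≈ 0.00356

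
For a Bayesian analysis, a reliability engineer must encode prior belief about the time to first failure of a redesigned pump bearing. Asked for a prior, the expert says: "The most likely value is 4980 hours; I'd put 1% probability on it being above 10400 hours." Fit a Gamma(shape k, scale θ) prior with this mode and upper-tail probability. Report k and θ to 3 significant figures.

Gamma(k,θ) with k>1 has mode (k−1)θ, so θ = 4980/(k−1).
Need P(X < 10400) = 0.99 with θ tied to k this way. Start at k = 2, θ = 4980: P(X<10400) ≈ 0.617.
Too low — raise k to concentrate. Iterating converges to k ≈ 9.98.
Then θ = 4980/(9.98−1) ≈ 554.

k ≈ 9.98, θ ≈ 554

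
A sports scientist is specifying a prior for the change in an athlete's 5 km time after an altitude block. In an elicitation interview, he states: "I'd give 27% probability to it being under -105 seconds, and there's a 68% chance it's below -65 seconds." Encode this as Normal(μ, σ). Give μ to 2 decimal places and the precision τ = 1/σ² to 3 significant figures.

μ = -82.31, τ = 0.00073

The p-quantile of Normal(μ,σ) is μ + z_p·σ, with z_{0.27} = -0.6128 and z_{0.68} = 0.4677.
Eliminate σ: μ = (z₂·x₁ − z₁·x₂)/(z₂ − z₁) = (0.4677·-105 − (-0.6128)·-65)/1.081 = -82.31.
Then σ = (x₂ − x₁)/(z₂ − z₁) = (-65 − -105)/1.081 = 37.02.
Precision τ = 1/σ² = 1/37.02² = 0.00073.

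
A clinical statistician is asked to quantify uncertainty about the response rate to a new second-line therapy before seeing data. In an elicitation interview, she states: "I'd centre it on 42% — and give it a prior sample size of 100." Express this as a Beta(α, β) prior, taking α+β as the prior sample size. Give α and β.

Under the effective-sample-size interpretation, Beta(α, β) has prior mean α/(α+β) and prior sample size α+β.
So α+β = 100 and α/(α+β) = 0.42, giving α = 0.42·100 = 42 and β = 100 − 42 = 58.

α = 42, β = 58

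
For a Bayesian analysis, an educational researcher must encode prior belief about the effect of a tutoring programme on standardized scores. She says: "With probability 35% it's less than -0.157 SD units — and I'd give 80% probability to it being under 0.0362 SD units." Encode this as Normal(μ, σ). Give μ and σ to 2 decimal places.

μ = -0.10, σ = 0.16

For Normal(μ,σ), the p-quantile is μ + z_p·σ. Here z_{0.35} = -0.3853, z_{0.8} = 0.8416.
So -0.157 = μ − 0.3853σ and 0.0362 = μ + 0.8416σ.
Subtracting: σ = (0.0362 − -0.157)/(0.8416 − (-0.3853)) = 0.16.
Then μ = -0.157 − (-0.3853)·0.16 = -0.10.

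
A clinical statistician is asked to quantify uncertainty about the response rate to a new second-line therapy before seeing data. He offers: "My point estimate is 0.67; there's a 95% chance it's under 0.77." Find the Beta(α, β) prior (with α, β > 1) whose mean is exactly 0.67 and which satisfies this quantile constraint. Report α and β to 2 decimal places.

With mean 0.67 fixed, write α = 0.67s, β = 0.33s where s = α+β.
Need P(θ < 0.77) = 0.95 under Beta(0.67s, 0.33s). Normal approximation: (q−m)/√(m(1−m)/s) ≈ z_{0.95} = 1.64, so s ≈ 0.67·0.33·(1.64)²/(0.77−0.67)² = 59.8.
At s = 59.8: P(θ<0.77) ≈ 0.958. Adjusting to match 0.95 gives s ≈ 54.78.
So α = 0.67·54.78 ≈ 36.70, β = 0.33·54.78 ≈ 18.08.

α ≈ 36.70, β ≈ 18.08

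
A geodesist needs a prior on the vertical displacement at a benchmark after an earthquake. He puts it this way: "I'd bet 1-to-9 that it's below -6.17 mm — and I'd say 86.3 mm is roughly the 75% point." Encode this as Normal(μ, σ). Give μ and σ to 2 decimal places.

μ = 54.41, σ = 47.27

For Normal(μ,σ), the p-quantile is μ + z_p·σ. Here z_{0.1} = -1.282, z_{0.75} = 0.6745.
So -6.17 = μ − 1.282σ and 86.3 = μ + 0.6745σ.
Subtracting: σ = (86.3 − -6.17)/(0.6745 − (-1.282)) = 47.27.
Then μ = -6.17 − (-1.282)·47.27 = 54.41.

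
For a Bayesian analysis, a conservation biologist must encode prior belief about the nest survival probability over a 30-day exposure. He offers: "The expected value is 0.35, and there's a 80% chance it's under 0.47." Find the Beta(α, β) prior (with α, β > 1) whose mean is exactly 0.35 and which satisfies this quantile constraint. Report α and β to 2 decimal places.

With mean 0.35 fixed, write α = 0.35s, β = 0.65s where s = α+β.
Need P(θ < 0.47) = 0.8 under Beta(0.35s, 0.65s). Normal approximation: (q−m)/√(m(1−m)/s) ≈ z_{0.8} = 0.842, so s ≈ 0.35·0.65·(0.842)²/(0.47−0.35)² = 11.2.
At s = 11.2: P(θ<0.47) ≈ 0.804. Adjusting to match 0.8 gives s ≈ 10.75.
So α = 0.35·10.75 ≈ 3.76, β = 0.65·10.75 ≈ 6.98.

α ≈ 3.76, β ≈ 6.98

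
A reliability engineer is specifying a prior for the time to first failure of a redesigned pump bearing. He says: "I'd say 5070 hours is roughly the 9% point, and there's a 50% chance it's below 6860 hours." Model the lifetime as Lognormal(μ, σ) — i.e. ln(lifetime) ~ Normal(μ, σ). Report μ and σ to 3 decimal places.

μ ≈ 8.833, σ ≈ 0.226

If T ~ Lognormal(μ,σ) then ln T ~ Normal(μ,σ), so the p-quantile of ln T is μ + z_p·σ.
ln(5070) = 8.531 and ln(6860) = 8.833; z_{0.09} = -1.341, z_{0.5} = 0.
σ = (8.833 − 8.531)/(0 − (-1.341)) = 0.226.
μ = 8.531 − (-1.341)·0.226 = 8.833.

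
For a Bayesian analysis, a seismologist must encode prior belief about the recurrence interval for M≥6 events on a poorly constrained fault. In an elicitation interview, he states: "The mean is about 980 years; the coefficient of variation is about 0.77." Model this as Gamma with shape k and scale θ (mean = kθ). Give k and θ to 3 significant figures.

For Gamma(k, scale θ): mean = kθ, variance = kθ², so CV = 1/√k.
CV = 0.77, hence k = 1/CV² = 1.69.
Then θ = mean/k = 980/1.69 = 581.

k ≈ 1.69, θ ≈ 581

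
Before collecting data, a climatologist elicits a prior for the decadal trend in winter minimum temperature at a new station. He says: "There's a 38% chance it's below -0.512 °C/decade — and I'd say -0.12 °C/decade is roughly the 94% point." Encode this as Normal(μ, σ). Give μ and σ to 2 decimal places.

μ = -0.45, σ = 0.21

For Normal(μ,σ), the p-quantile is μ + z_p·σ. Here z_{0.38} = -0.3055, z_{0.94} = 1.555.
So -0.512 = μ − 0.3055σ and -0.12 = μ + 1.555σ.
Subtracting: σ = (-0.12 − -0.512)/(1.555 − (-0.3055)) = 0.21.
Then μ = -0.512 − (-0.3055)·0.21 = -0.45.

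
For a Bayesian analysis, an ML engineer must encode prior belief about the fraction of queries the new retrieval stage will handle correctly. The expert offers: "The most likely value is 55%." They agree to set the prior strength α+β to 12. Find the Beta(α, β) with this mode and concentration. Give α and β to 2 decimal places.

For α,β > 1 the Beta mode is (α−1)/(α+β−2). With α+β = 12, the mode is (α−1)/10.
Set (α−1)/10 = 0.55 → α = 1 + 0.55·10 = 6.50.
β = 12 − α = 5.50.

α = 6.50, β = 5.50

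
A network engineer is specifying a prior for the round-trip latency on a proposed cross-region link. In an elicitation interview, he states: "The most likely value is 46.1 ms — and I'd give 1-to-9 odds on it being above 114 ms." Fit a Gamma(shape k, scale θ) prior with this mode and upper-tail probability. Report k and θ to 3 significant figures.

k ≈ 3.34, θ ≈ 19.7

Gamma(k,θ) with k>1 has mode (k−1)θ, so θ = 46.1/(k−1).
Need P(X < 114) = 0.9 with θ tied to k this way. Start at k = 2, θ = 46.1: P(X<114) ≈ 0.707.
Too low — raise k to concentrate. Iterating converges to k ≈ 3.34.
Then θ = 46.1/(3.34−1) ≈ 19.7.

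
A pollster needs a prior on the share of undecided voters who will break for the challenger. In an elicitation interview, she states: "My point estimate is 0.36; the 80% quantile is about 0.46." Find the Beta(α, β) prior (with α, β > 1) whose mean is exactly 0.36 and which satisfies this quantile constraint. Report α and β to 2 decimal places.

α ≈ 5.70, β ≈ 10.13

With mean 0.36 fixed, write α = 0.36s, β = 0.64s where s = α+β.
Need P(θ < 0.46) = 0.8 under Beta(0.36s, 0.64s). Normal approximation: (q−m)/√(m(1−m)/s) ≈ z_{0.8} = 0.842, so s ≈ 0.36·0.64·(0.842)²/(0.46−0.36)² = 16.3.
At s = 16.3: P(θ<0.46) ≈ 0.803. Adjusting to match 0.8 gives s ≈ 15.83.
So α = 0.36·15.83 ≈ 5.70, β = 0.64·15.83 ≈ 10.13.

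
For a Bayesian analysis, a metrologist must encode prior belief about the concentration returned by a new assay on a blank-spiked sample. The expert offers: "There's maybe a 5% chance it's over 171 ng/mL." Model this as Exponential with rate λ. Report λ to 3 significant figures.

λ ≈ 0.0175

P(T > 171.0) = e^(−λ·171.0) = 0.05, so λ = −ln(0.05)/171.0 = 0.0175.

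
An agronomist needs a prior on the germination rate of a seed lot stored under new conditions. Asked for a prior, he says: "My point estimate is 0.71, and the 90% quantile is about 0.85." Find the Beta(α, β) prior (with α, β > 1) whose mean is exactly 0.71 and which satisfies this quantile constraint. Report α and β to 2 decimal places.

With mean 0.71 fixed, write α = 0.71s, β = 0.29s where s = α+β.
Need P(θ < 0.85) = 0.9 under Beta(0.71s, 0.29s). Normal approximation: (q−m)/√(m(1−m)/s) ≈ z_{0.9} = 1.28, so s ≈ 0.71·0.29·(1.28)²/(0.85−0.71)² = 17.3.
At s = 17.3: P(θ<0.85) ≈ 0.916. Adjusting to match 0.9 gives s ≈ 15.14.
So α = 0.71·15.14 ≈ 10.75, β = 0.29·15.14 ≈ 4.39.

α ≈ 10.75, β ≈ 4.39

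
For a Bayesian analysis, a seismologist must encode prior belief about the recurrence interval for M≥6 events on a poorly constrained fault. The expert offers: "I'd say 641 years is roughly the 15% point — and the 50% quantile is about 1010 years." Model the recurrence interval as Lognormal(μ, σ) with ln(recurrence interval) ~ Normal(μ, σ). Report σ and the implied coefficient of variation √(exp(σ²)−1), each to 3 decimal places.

If T ~ Lognormal(μ,σ) then ln T ~ Normal(μ,σ), so the p-quantile of ln T is μ + z_p·σ.
ln(641) = 6.463 and ln(1010) = 6.918; z_{0.15} = -1.036, z_{0.5} = 0.
σ = (6.918 − 6.463)/(0 − (-1.036)) = 0.439.
μ = 6.463 − (-1.036)·0.439 = 6.918.
CV = √(exp(σ²)−1) = √(exp(0.1925)−1) = 0.461.

σ ≈ 0.439, CV ≈ 0.461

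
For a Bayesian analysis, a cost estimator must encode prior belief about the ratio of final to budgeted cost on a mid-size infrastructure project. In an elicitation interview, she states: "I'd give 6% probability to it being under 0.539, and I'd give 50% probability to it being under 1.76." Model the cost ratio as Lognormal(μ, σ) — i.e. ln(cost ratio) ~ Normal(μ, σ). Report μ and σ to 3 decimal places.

μ ≈ 0.565, σ ≈ 0.761

If T ~ Lognormal(μ,σ) then ln T ~ Normal(μ,σ), so the p-quantile of ln T is μ + z_p·σ.
ln(0.539) = -0.618 and ln(1.76) = 0.5653; z_{0.06} = -1.555, z_{0.5} = 0.
σ = (0.5653 − -0.618)/(0 − (-1.555)) = 0.761.
μ = -0.618 − (-1.555)·0.761 = 0.565.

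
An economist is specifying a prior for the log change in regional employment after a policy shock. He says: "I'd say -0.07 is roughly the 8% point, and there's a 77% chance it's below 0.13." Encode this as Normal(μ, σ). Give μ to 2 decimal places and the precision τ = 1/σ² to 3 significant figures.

For Normal(μ,σ), the p-quantile is μ + z_p·σ. Here z_{0.08} = -1.405, z_{0.77} = 0.7388.
So -0.07 = μ − 1.405σ and 0.13 = μ + 0.7388σ.
Subtracting: σ = (0.13 − -0.07)/(0.7388 − (-1.405)) = 0.09.
Then μ = -0.07 − (-1.405)·0.09 = 0.06.
Precision τ = 1/σ² = 1/0.09329² = 115.

μ = 0.06, τ = 115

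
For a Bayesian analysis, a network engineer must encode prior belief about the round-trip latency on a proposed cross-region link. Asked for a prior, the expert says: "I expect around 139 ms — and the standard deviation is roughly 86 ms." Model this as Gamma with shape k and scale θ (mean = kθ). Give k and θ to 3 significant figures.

For Gamma(k, scale θ): mean = kθ, variance = kθ², so CV = 1/√k.
CV = SD/mean = 86/139 = 0.6187, hence k = 1/CV² = 2.61.
Then θ = mean/k = 139/2.61 = 53.2.

k ≈ 2.61, θ ≈ 53.2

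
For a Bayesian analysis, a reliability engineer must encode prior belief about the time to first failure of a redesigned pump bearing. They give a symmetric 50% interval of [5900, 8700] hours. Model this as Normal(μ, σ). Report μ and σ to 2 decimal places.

A symmetric 50% interval runs μ ± z·σ with z = 0.6745.
Half-width = 1400, so σ = 1400/0.6745 = 2075.64.
μ is the interval midpoint, 7300.00.

μ = 7300.00, σ = 2075.64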